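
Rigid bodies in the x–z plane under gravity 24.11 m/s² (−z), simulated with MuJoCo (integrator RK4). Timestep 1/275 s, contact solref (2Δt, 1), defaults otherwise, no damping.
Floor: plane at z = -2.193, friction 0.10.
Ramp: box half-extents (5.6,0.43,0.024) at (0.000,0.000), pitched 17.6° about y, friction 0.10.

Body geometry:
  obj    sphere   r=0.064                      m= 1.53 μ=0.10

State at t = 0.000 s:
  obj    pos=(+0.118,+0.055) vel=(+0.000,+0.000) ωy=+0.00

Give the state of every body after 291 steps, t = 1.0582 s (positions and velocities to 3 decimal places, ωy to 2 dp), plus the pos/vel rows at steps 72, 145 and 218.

State at t = 1.0582 s:
  obj    pos=(+2.897,-0.827) vel=(+5.253,-1.666) ωy=+86.08

Key-timestep trajectory:
   step    t(s)  obj.x    obj.z    obj.vx   obj.vz 
     72  0.2618   +0.288  +0.001  +1.300  -0.412
    145  0.5273   +0.808  -0.164  +2.617  -0.830
    218  0.7927   +1.678  -0.440  +3.935  -1.248


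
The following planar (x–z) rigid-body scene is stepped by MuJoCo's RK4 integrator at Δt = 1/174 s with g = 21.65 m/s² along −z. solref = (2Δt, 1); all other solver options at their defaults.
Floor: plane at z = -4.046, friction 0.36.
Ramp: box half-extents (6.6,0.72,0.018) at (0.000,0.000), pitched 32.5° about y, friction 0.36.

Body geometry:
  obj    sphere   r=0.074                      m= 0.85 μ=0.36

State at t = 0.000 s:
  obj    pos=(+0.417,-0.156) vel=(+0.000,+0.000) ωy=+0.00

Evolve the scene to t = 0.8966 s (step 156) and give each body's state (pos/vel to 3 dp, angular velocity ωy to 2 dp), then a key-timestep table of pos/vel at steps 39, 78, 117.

State at t = 0.8966 s:
  obj    pos=(+3.233,-1.951) vel=(+6.283,-4.002) ωy=+100.65

Key-timestep trajectory:
   step    t(s)  obj.x    obj.z    obj.vx   obj.vz 
     39  0.2241   +0.593  -0.269  +1.571  -1.001
     78  0.4483   +1.121  -0.605  +3.141  -2.001
    117  0.6724   +2.001  -1.166  +4.712  -3.002


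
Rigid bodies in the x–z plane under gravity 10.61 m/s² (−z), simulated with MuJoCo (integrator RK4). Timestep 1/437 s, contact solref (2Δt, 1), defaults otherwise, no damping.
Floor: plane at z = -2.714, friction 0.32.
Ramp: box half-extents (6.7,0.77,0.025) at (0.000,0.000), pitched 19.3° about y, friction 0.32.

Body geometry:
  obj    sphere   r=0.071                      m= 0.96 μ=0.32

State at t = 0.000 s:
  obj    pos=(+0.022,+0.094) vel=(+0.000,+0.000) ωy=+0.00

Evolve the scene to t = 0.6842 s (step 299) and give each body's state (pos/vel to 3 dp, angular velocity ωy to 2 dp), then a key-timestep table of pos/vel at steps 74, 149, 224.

State at t = 0.6842 s:
  obj    pos=(+0.575,-0.100) vel=(+1.618,-0.566) ωy=+24.14

Key-timestep trajectory:
   step    t(s)  obj.x    obj.z    obj.vx   obj.vz 
     74  0.1693   +0.056  +0.082  +0.400  -0.140
    149  0.3410   +0.159  +0.046  +0.806  -0.282
    224  0.5126   +0.333  -0.015  +1.212  -0.424


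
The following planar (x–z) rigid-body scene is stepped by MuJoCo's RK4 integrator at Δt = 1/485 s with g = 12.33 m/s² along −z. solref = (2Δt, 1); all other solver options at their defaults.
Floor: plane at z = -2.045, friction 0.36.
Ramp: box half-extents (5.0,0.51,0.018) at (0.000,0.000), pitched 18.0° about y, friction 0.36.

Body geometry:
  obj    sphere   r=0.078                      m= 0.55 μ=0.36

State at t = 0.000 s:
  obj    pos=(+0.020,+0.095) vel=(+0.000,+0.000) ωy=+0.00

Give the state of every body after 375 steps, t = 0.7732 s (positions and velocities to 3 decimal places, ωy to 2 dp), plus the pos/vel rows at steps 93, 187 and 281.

State at t = 0.7732 s:
  obj    pos=(+0.794,-0.157) vel=(+2.001,-0.650) ωy=+26.98

Key-timestep trajectory:
   step    t(s)  obj.x    obj.z    obj.vx   obj.vz 
     93  0.1918   +0.068  +0.079  +0.496  -0.161
    187  0.3856   +0.212  +0.032  +0.998  -0.324
    281  0.5794   +0.454  -0.047  +1.500  -0.487


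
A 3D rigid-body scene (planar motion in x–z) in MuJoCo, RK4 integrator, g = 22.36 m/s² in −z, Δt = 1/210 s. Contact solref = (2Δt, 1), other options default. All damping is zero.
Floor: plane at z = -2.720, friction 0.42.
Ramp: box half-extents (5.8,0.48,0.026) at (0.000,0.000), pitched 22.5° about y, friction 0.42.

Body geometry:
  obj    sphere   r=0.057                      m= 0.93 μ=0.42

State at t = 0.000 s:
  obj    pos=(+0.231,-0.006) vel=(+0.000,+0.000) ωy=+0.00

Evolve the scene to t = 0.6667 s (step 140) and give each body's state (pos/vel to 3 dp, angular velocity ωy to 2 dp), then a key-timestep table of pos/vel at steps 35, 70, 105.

State at t = 0.6667 s:
  obj    pos=(+1.486,-0.526) vel=(+3.764,-1.559) ωy=+71.47

Key-timestep trajectory:
   step    t(s)  obj.x    obj.z    obj.vx   obj.vz 
     35  0.1667   +0.310  -0.038  +0.941  -0.390
     70  0.3333   +0.545  -0.136  +1.882  -0.780
    105  0.5000   +0.937  -0.298  +2.823  -1.169


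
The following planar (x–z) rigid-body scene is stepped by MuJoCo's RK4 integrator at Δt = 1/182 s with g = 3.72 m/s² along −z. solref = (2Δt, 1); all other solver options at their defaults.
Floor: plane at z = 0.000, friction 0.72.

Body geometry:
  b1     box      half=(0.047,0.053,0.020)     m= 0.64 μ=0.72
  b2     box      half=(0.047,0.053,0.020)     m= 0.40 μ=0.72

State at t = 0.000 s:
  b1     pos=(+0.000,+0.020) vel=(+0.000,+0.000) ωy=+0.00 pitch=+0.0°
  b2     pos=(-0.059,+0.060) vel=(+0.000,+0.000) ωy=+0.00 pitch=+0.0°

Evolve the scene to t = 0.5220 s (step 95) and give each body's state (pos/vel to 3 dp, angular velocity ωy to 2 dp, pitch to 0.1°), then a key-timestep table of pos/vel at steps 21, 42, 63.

State at t = 0.5220 s:
  b1     pos=(+0.000,+0.020) vel=(+0.000,+0.000) ωy=+0.00 pitch=+0.0°
  b2     pos=(-0.069,+0.047) vel=(+0.000,+0.000) ωy=+0.00 pitch=-43.1°

Key-timestep trajectory:
   step    t(s)  b1.x    b1.z    b1.vx   b1.vz   b2.x    b2.z    b2.vx   b2.vz 
     21  0.1154   +0.000  +0.020  +0.000  +0.000   -0.063  +0.057  -0.070  -0.064
     42  0.2308   +0.000  +0.020  +0.000  +0.000   -0.072  +0.047  -0.047  +0.068
     63  0.3462   +0.000  +0.020  +0.000  +0.000   -0.073  +0.048  +0.038  -0.013


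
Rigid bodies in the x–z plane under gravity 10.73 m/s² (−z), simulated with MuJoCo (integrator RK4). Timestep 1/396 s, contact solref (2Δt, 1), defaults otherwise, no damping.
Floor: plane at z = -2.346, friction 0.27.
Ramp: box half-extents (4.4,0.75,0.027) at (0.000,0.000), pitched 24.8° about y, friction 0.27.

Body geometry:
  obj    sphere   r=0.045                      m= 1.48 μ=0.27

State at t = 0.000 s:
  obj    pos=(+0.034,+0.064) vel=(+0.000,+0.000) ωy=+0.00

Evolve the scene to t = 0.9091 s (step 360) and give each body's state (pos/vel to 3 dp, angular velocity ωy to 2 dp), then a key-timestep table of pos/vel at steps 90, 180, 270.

State at t = 0.9091 s:
  obj    pos=(+1.240,-0.494) vel=(+2.653,-1.226) ωy=+64.94

Key-timestep trajectory:
   step    t(s)  obj.x    obj.z    obj.vx   obj.vz 
     90  0.2273   +0.109  +0.029  +0.663  -0.306
    180  0.4545   +0.335  -0.076  +1.327  -0.613
    270  0.6818   +0.712  -0.250  +1.990  -0.919


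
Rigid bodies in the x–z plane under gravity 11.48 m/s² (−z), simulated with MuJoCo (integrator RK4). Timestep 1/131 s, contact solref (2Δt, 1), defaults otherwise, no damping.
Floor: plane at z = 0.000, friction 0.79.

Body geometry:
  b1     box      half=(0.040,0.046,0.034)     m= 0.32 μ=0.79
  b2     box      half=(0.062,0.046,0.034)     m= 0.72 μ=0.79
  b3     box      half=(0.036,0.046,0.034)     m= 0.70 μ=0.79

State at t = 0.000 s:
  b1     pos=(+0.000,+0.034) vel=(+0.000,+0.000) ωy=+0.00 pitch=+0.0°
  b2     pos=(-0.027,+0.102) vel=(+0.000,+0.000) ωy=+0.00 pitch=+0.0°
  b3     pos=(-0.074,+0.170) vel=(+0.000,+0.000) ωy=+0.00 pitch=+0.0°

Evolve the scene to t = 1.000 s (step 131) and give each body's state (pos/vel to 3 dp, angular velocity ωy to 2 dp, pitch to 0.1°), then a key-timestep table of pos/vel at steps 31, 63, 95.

State at t = 1.000 s:
  b1     pos=(+0.001,+0.034) vel=(+0.000,+0.000) ωy=+0.00 pitch=+0.0°
  b2     pos=(-0.083,+0.062) vel=(+0.000,+0.000) ωy=+0.00 pitch=-90.0°
  b3     pos=(-0.181,+0.036) vel=(+0.000,+0.000) ωy=+0.00 pitch=-90.0°

Key-timestep trajectory:
   step    t(s)  b1.x    b1.z    b1.vx   b1.vz   b2.x    b2.z    b2.vx   b2.vz   b3.x    b3.z    b3.vx   b3.vz 
     31  0.2366   +0.000  +0.034  +0.002  +0.001   -0.051  +0.102  -0.274  -0.101   -0.132  +0.124  -0.489  -0.746
     63  0.4809   +0.001  +0.034  +0.000  +0.000   -0.113  +0.071  -0.021  +0.002   -0.184  +0.038  +0.099  -0.085
     95  0.7252   +0.001  +0.034  +0.001  -0.002   -0.074  +0.066  -0.035  -0.008   -0.181  +0.036  +0.000  +0.000


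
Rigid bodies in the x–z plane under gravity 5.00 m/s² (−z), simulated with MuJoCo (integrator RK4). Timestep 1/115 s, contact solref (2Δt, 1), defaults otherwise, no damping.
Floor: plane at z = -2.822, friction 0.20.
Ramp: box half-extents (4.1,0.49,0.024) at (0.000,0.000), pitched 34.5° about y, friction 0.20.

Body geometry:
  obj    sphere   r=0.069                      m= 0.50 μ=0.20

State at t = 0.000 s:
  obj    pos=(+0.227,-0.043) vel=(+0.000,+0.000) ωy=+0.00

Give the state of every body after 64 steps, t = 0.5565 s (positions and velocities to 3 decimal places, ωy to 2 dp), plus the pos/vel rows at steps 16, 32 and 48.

State at t = 0.5565 s:
  obj    pos=(+0.485,-0.221) vel=(+0.928,-0.638) ωy=+16.30

Key-timestep trajectory:
   step    t(s)  obj.x    obj.z    obj.vx   obj.vz 
     16  0.1391   +0.243  -0.054  +0.232  -0.160
     32  0.2783   +0.292  -0.088  +0.464  -0.319
     48  0.4174   +0.372  -0.143  +0.696  -0.478


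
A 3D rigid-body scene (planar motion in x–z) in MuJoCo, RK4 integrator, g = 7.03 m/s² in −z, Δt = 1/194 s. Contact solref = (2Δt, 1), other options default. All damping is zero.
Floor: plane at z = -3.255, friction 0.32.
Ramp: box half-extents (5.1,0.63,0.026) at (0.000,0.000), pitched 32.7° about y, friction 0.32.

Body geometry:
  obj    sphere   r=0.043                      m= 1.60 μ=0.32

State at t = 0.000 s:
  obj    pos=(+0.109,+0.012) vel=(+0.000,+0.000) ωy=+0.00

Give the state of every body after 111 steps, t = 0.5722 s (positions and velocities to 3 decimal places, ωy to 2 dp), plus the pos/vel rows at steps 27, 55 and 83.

State at t = 0.5722 s:
  obj    pos=(+0.483,-0.228) vel=(+1.306,-0.839) ωy=+36.08

Key-timestep trajectory:
   step    t(s)  obj.x    obj.z    obj.vx   obj.vz 
     27  0.1392   +0.131  -0.002  +0.318  -0.204
     55  0.2835   +0.201  -0.047  +0.647  -0.416
     83  0.4278   +0.318  -0.122  +0.977  -0.627


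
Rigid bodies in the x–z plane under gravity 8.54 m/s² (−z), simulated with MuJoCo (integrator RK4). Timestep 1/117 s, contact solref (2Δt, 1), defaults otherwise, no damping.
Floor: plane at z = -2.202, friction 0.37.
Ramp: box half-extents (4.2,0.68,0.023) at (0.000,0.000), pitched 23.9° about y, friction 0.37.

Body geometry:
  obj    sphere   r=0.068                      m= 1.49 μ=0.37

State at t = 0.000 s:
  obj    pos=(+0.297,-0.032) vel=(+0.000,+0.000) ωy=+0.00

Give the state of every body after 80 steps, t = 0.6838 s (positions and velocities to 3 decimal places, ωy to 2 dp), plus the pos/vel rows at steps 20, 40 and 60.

State at t = 0.6838 s:
  obj    pos=(+0.825,-0.266) vel=(+1.545,-0.685) ωy=+24.84

Key-timestep trajectory:
   step    t(s)  obj.x    obj.z    obj.vx   obj.vz 
     20  0.1709   +0.330  -0.047  +0.386  -0.171
     40  0.3419   +0.429  -0.091  +0.773  -0.342
     60  0.5128   +0.594  -0.164  +1.159  -0.514


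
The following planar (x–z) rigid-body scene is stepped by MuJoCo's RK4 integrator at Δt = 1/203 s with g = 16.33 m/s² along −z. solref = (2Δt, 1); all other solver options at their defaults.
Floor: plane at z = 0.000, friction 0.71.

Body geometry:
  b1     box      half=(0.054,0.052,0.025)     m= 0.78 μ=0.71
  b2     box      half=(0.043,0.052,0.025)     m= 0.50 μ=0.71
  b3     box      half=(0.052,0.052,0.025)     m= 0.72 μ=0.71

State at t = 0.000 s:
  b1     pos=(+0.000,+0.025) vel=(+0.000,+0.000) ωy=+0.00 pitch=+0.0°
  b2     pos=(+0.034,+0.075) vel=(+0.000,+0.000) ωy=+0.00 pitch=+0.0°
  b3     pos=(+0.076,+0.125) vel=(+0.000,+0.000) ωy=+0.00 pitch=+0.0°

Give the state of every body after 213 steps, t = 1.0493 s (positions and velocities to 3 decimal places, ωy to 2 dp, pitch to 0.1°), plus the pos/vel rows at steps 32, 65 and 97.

State at t = 1.0493 s:
  b1     pos=(+0.000,+0.025) vel=(+0.000,+0.000) ωy=+0.00 pitch=+0.0°
  b2     pos=(+0.088,+0.043) vel=(+0.000,+0.000) ωy=+0.00 pitch=+90.0°
  b3     pos=(+0.244,+0.025) vel=(+0.000,+0.000) ωy=+0.00 pitch=+180.0°

Key-timestep trajectory:
   step    t(s)  b1.x    b1.z    b1.vx   b1.vz   b2.x    b2.z    b2.vx   b2.vz   b3.x    b3.z    b3.vx   b3.vz 
     32  0.1576   +0.000  +0.025  -0.001  +0.000   +0.042  +0.080  +0.146  +0.059   +0.097  +0.115  +0.327  -0.216
     65  0.3202   +0.000  +0.025  +0.000  +0.000   +0.093  +0.043  +0.104  +0.211   +0.170  +0.053  +0.316  +0.181
     97  0.4778   +0.000  +0.025  +0.000  +0.000   +0.089  +0.043  +0.048  +0.022   +0.210  +0.054  +0.351  -0.123


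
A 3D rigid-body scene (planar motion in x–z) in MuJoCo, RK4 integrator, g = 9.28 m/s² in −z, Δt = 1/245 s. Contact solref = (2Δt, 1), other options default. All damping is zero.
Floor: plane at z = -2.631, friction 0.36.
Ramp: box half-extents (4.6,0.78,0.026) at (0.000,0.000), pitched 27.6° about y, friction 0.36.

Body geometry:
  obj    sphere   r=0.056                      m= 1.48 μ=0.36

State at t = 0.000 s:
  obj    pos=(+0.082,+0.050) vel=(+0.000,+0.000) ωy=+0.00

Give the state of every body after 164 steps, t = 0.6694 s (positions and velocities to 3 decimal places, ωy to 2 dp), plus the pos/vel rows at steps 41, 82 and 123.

State at t = 0.6694 s:
  obj    pos=(+0.692,-0.269) vel=(+1.822,-0.952) ωy=+36.70

Key-timestep trajectory:
   step    t(s)  obj.x    obj.z    obj.vx   obj.vz 
     41  0.1673   +0.120  +0.030  +0.456  -0.238
     82  0.3347   +0.234  -0.030  +0.911  -0.476
    123  0.5020   +0.425  -0.130  +1.366  -0.714


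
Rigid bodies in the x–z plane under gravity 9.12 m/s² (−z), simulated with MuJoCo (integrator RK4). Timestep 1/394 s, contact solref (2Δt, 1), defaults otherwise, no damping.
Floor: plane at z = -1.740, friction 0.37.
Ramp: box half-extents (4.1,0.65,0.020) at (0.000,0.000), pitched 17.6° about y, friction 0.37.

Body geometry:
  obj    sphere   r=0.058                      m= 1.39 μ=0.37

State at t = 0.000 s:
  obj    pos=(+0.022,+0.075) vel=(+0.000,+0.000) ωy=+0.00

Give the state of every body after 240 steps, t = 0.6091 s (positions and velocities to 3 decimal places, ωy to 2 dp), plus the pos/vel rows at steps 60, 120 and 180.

State at t = 0.6091 s:
  obj    pos=(+0.370,-0.036) vel=(+1.144,-0.363) ωy=+20.68

Key-timestep trajectory:
   step    t(s)  obj.x    obj.z    obj.vx   obj.vz 
     60  0.1523   +0.044  +0.068  +0.286  -0.091
    120  0.3046   +0.109  +0.047  +0.572  -0.181
    180  0.4569   +0.218  +0.013  +0.858  -0.272


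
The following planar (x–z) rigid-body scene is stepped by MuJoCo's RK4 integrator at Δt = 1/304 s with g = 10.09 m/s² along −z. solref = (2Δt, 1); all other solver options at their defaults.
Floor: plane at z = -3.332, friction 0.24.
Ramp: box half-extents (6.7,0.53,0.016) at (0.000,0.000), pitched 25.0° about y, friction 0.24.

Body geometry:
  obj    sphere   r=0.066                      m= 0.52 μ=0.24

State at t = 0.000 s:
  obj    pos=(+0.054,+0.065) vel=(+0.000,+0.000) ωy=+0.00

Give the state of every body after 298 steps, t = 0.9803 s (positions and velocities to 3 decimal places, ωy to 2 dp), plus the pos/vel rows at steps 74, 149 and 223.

State at t = 0.9803 s:
  obj    pos=(+1.381,-0.553) vel=(+2.706,-1.262) ωy=+45.23

Key-timestep trajectory:
   step    t(s)  obj.x    obj.z    obj.vx   obj.vz 
     74  0.2434   +0.136  +0.027  +0.672  -0.313
    149  0.4901   +0.386  -0.089  +1.353  -0.631
    223  0.7336   +0.797  -0.281  +2.025  -0.944


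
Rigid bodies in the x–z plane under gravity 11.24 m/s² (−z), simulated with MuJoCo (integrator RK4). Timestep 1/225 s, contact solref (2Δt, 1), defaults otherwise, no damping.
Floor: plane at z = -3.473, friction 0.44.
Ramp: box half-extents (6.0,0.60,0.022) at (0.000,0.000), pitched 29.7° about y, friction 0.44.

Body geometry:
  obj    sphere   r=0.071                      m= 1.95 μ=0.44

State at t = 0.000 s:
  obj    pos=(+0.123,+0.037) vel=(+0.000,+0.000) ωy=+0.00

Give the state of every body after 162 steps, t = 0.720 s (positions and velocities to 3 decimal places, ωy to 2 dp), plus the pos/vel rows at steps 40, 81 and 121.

State at t = 0.720 s:
  obj    pos=(+1.019,-0.474) vel=(+2.488,-1.419) ωy=+40.33

Key-timestep trajectory:
   step    t(s)  obj.x    obj.z    obj.vx   obj.vz 
     40  0.1778   +0.178  +0.006  +0.614  -0.350
     81  0.3600   +0.347  -0.091  +1.244  -0.710
    121  0.5378   +0.623  -0.248  +1.858  -1.060


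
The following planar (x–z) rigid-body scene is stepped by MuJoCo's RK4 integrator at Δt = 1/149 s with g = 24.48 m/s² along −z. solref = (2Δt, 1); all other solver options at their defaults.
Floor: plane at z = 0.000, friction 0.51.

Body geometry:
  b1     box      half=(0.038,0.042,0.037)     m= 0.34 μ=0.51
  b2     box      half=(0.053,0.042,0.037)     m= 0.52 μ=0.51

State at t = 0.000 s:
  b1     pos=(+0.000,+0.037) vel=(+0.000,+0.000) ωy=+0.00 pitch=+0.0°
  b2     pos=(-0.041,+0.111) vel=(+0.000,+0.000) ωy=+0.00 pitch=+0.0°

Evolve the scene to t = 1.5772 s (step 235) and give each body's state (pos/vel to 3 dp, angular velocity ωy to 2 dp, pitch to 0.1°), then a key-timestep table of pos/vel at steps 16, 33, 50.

State at t = 1.5772 s:
  b1     pos=(+0.000,+0.037) vel=(+0.000,+0.000) ωy=+0.00 pitch=+0.0°
  b2     pos=(-0.091,+0.053) vel=(+0.000,+0.000) ωy=+0.00 pitch=-90.0°

Key-timestep trajectory:
   step    t(s)  b1.x    b1.z    b1.vx   b1.vz   b2.x    b2.z    b2.vx   b2.vz 
     16  0.1074   +0.000  +0.037  +0.001  +0.000   -0.048  +0.109  -0.177  -0.049
     33  0.2215   +0.000  +0.037  +0.000  +0.000   -0.090  +0.049  -0.724  -0.604
     50  0.3356   +0.000  +0.037  +0.000  +0.000   -0.089  +0.053  -0.059  +0.019


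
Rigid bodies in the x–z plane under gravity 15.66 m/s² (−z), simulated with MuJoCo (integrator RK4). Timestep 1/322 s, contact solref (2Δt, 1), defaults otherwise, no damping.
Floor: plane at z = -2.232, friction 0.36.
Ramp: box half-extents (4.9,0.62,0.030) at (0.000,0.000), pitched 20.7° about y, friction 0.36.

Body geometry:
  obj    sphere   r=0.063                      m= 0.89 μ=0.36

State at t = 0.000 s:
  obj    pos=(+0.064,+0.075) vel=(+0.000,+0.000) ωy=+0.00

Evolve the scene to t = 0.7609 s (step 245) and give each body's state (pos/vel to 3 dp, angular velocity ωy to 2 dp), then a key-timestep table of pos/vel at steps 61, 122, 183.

State at t = 0.7609 s:
  obj    pos=(+1.135,-0.329) vel=(+2.814,-1.063) ωy=+47.75

Key-timestep trajectory:
   step    t(s)  obj.x    obj.z    obj.vx   obj.vz 
     61  0.1894   +0.130  +0.050  +0.701  -0.265
    122  0.3789   +0.330  -0.025  +1.401  -0.530
    183  0.5683   +0.661  -0.151  +2.102  -0.794


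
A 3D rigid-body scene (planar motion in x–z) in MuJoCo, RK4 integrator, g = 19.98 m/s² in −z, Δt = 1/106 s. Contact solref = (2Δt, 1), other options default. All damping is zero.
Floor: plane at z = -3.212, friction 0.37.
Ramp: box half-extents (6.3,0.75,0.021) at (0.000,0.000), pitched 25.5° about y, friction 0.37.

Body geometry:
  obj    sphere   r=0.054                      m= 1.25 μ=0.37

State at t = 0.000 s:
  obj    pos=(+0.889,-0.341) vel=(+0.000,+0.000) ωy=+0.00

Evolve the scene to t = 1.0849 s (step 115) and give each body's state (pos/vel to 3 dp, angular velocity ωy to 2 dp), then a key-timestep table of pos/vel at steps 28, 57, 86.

State at t = 1.0849 s:
  obj    pos=(+4.152,-1.898) vel=(+6.015,-2.869) ωy=+123.43

Key-timestep trajectory:
   step    t(s)  obj.x    obj.z    obj.vx   obj.vz 
     28  0.2642   +1.083  -0.433  +1.465  -0.699
     57  0.5377   +1.691  -0.723  +2.982  -1.422
     86  0.8113   +2.714  -1.212  +4.499  -2.146


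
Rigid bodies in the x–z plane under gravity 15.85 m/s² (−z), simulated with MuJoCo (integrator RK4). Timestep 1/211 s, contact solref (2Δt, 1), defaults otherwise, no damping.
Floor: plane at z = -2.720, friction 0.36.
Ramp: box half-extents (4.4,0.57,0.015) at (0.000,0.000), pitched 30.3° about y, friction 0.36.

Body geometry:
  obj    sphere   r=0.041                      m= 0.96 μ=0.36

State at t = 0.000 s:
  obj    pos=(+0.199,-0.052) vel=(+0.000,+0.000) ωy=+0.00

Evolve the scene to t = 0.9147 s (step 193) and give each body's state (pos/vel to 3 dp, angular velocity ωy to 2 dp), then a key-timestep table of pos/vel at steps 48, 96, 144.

State at t = 0.9147 s:
  obj    pos=(+2.262,-1.257) vel=(+4.511,-2.636) ωy=+127.41

Key-timestep trajectory:
   step    t(s)  obj.x    obj.z    obj.vx   obj.vz 
     48  0.2275   +0.327  -0.126  +1.122  -0.656
     96  0.4550   +0.710  -0.350  +2.244  -1.311
    144  0.6825   +1.348  -0.723  +3.366  -1.967


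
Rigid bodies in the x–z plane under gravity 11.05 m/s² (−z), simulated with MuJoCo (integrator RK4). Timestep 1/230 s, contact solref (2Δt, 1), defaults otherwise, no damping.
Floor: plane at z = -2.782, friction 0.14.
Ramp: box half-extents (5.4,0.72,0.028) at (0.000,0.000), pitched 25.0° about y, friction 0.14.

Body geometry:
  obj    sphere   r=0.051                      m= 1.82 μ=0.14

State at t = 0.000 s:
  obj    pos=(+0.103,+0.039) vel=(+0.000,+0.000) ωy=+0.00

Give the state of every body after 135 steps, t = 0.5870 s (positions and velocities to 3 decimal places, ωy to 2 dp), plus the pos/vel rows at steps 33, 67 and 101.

State at t = 0.5870 s:
  obj    pos=(+0.624,-0.204) vel=(+1.775,-0.828) ωy=+38.37

Key-timestep trajectory:
   step    t(s)  obj.x    obj.z    obj.vx   obj.vz 
     33  0.1435   +0.134  +0.025  +0.434  -0.202
     67  0.2913   +0.231  -0.021  +0.881  -0.411
    101  0.4391   +0.395  -0.097  +1.328  -0.619


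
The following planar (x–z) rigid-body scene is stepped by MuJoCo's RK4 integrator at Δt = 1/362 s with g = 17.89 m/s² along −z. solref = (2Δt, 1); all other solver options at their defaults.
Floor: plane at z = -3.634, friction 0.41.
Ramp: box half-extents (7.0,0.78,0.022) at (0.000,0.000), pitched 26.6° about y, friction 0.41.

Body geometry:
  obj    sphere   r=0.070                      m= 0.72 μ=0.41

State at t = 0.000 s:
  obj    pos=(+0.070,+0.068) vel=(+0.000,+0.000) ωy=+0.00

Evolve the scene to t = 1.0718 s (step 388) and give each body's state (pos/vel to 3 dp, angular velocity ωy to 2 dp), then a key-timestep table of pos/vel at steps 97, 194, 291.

State at t = 1.0718 s:
  obj    pos=(+3.009,-1.404) vel=(+5.484,-2.746) ωy=+87.60

Key-timestep trajectory:
   step    t(s)  obj.x    obj.z    obj.vx   obj.vz 
     97  0.2680   +0.254  -0.024  +1.371  -0.687
    194  0.5359   +0.805  -0.300  +2.742  -1.373
    291  0.8039   +1.723  -0.760  +4.113  -2.060


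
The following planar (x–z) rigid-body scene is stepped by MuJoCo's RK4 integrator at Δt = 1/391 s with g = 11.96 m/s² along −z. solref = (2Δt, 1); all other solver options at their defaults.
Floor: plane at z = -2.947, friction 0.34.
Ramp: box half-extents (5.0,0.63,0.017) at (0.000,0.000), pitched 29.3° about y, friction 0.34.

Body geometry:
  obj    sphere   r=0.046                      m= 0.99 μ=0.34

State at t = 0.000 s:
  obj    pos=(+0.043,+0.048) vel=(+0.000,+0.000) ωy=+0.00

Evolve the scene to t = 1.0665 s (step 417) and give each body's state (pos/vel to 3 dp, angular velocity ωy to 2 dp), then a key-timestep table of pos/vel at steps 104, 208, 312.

State at t = 1.0665 s:
  obj    pos=(+2.117,-1.116) vel=(+3.888,-2.182) ωy=+96.92

Key-timestep trajectory:
   step    t(s)  obj.x    obj.z    obj.vx   obj.vz 
    104  0.2660   +0.172  -0.024  +0.970  -0.544
    208  0.5320   +0.559  -0.241  +1.940  -1.088
    312  0.7980   +1.204  -0.603  +2.909  -1.633


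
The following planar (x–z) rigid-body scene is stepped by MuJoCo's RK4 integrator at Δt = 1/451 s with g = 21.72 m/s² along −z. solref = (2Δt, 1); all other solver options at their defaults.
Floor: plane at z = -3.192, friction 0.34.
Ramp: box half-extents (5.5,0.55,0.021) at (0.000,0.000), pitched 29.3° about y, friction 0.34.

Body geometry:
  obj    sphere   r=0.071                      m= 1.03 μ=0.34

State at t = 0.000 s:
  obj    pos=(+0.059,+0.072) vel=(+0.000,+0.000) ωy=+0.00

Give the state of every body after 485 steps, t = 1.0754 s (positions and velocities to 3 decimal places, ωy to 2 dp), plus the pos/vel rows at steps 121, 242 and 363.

State at t = 1.0754 s:
  obj    pos=(+3.888,-2.076) vel=(+7.120,-3.996) ωy=+114.99

Key-timestep trajectory:
   step    t(s)  obj.x    obj.z    obj.vx   obj.vz 
    121  0.2683   +0.297  -0.061  +1.777  -0.997
    242  0.5366   +1.012  -0.463  +3.553  -1.994
    363  0.8049   +2.204  -1.131  +5.329  -2.991


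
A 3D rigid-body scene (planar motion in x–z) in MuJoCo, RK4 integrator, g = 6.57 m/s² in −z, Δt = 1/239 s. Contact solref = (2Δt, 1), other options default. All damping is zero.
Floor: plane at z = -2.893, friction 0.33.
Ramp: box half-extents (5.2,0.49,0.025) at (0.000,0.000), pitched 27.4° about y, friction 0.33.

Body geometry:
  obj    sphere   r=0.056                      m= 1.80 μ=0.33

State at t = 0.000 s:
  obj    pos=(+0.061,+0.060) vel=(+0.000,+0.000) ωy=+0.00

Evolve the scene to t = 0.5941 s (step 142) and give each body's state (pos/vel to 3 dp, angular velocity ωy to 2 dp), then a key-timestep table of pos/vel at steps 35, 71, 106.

State at t = 0.5941 s:
  obj    pos=(+0.399,-0.116) vel=(+1.139,-0.591) ωy=+22.91

Key-timestep trajectory:
   step    t(s)  obj.x    obj.z    obj.vx   obj.vz 
     35  0.1464   +0.082  +0.049  +0.281  -0.146
     71  0.2971   +0.146  +0.016  +0.570  -0.295
    106  0.4435   +0.250  -0.038  +0.850  -0.441


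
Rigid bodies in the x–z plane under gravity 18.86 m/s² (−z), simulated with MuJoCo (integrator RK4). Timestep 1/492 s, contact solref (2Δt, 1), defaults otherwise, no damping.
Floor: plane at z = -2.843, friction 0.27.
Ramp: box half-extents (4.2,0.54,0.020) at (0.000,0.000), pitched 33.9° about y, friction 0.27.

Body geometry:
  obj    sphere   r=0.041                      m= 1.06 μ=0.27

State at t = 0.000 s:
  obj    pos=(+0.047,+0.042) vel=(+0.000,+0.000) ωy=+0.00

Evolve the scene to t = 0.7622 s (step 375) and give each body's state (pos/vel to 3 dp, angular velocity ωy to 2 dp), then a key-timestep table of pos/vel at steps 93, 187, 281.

State at t = 0.7622 s:
  obj    pos=(+1.859,-1.175) vel=(+4.754,-3.194) ωy=+139.66

Key-timestep trajectory:
   step    t(s)  obj.x    obj.z    obj.vx   obj.vz 
     93  0.1890   +0.158  -0.033  +1.179  -0.792
    187  0.3801   +0.498  -0.261  +2.371  -1.593
    281  0.5711   +1.064  -0.642  +3.562  -2.394


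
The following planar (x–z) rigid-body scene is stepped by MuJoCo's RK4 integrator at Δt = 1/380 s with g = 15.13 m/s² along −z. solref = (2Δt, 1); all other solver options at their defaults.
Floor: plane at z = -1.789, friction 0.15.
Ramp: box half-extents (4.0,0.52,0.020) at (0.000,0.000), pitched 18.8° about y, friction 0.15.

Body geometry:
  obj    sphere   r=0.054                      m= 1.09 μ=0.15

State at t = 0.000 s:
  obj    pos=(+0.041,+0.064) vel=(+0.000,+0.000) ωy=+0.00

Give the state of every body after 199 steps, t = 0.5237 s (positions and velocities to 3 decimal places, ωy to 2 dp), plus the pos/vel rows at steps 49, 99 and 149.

State at t = 0.5237 s:
  obj    pos=(+0.493,-0.090) vel=(+1.727,-0.588) ωy=+33.77

Key-timestep trajectory:
   step    t(s)  obj.x    obj.z    obj.vx   obj.vz 
     49  0.1289   +0.068  +0.055  +0.425  -0.145
     99  0.2605   +0.153  +0.026  +0.859  -0.292
    149  0.3921   +0.295  -0.022  +1.293  -0.440


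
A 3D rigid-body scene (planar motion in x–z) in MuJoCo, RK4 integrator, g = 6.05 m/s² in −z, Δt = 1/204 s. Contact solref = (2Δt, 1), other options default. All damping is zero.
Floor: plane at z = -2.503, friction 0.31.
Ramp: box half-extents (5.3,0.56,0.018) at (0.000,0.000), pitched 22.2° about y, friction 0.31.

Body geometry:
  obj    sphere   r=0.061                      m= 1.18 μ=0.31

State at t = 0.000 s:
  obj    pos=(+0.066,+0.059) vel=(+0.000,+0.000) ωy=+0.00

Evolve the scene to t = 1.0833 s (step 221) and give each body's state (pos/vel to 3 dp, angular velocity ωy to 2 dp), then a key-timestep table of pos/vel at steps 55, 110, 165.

State at t = 1.0833 s:
  obj    pos=(+0.953,-0.304) vel=(+1.638,-0.668) ωy=+28.99

Key-timestep trajectory:
   step    t(s)  obj.x    obj.z    obj.vx   obj.vz 
     55  0.2696   +0.121  +0.036  +0.408  -0.166
    110  0.5392   +0.286  -0.031  +0.815  -0.333
    165  0.8088   +0.560  -0.143  +1.223  -0.499


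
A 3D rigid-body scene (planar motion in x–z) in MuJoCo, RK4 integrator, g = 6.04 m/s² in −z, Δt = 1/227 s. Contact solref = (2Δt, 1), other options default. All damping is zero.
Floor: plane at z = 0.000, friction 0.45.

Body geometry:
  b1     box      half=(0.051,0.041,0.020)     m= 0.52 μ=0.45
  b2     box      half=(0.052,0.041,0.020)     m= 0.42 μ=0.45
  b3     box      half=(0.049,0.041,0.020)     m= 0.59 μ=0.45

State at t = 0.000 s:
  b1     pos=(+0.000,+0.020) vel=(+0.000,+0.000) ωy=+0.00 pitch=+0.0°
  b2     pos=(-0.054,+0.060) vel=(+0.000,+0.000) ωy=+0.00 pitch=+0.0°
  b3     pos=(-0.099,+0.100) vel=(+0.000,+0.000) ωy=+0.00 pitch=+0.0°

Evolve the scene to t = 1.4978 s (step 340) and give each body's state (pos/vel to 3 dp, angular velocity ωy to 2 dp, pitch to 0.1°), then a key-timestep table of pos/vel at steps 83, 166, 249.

State at t = 1.4978 s:
  b1     pos=(+0.001,+0.020) vel=(+0.000,+0.000) ωy=+0.00 pitch=+0.0°
  b2     pos=(-0.068,+0.051) vel=(+0.000,+0.000) ωy=+0.01 pitch=-45.0°
  b3     pos=(-0.127,+0.049) vel=(+0.000,+0.000) ωy=+0.00 pitch=-44.5°

Key-timestep trajectory:
   step    t(s)  b1.x    b1.z    b1.vx   b1.vz   b2.x    b2.z    b2.vx   b2.vz   b3.x    b3.z    b3.vx   b3.vz 
     83  0.3656   +0.000  +0.020  +0.004  -0.002   -0.067  +0.052  -0.009  +0.010   -0.127  +0.049  -0.008  +0.006
    166  0.7313   +0.001  +0.020  +0.000  +0.000   -0.067  +0.051  +0.000  +0.000   -0.127  +0.049  +0.000  +0.000
    249  1.0969   +0.001  +0.020  +0.000  +0.000   -0.068  +0.051  +0.000  +0.000   -0.127  +0.049  +0.000  +0.000


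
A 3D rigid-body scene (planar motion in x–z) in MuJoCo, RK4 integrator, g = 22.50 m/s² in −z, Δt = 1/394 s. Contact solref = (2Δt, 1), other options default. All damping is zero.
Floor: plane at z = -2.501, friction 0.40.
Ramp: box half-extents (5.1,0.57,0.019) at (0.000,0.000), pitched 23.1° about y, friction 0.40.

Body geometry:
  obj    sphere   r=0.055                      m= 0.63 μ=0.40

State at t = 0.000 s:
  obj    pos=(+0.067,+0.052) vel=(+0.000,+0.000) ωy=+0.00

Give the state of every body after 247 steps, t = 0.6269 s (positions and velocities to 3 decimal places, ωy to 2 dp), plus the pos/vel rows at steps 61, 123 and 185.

State at t = 0.6269 s:
  obj    pos=(+1.207,-0.434) vel=(+3.636,-1.551) ωy=+71.86

Key-timestep trajectory:
   step    t(s)  obj.x    obj.z    obj.vx   obj.vz 
     61  0.1548   +0.137  +0.022  +0.898  -0.383
    123  0.3122   +0.350  -0.069  +1.811  -0.772
    185  0.4695   +0.706  -0.221  +2.723  -1.162


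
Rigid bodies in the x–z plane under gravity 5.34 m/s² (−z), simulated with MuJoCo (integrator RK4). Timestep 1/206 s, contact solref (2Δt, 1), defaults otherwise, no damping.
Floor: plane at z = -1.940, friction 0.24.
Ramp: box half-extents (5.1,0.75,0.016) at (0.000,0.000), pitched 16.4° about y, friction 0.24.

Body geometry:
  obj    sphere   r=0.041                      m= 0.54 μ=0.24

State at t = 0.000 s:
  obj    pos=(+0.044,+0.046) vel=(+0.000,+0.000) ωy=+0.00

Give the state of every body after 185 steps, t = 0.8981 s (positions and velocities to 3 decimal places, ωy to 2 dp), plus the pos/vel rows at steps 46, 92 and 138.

State at t = 0.8981 s:
  obj    pos=(+0.461,-0.076) vel=(+0.928,-0.273) ωy=+23.58

Key-timestep trajectory:
   step    t(s)  obj.x    obj.z    obj.vx   obj.vz 
     46  0.2233   +0.070  +0.039  +0.231  -0.068
     92  0.4466   +0.147  +0.016  +0.461  -0.136
    138  0.6699   +0.276  -0.022  +0.692  -0.204


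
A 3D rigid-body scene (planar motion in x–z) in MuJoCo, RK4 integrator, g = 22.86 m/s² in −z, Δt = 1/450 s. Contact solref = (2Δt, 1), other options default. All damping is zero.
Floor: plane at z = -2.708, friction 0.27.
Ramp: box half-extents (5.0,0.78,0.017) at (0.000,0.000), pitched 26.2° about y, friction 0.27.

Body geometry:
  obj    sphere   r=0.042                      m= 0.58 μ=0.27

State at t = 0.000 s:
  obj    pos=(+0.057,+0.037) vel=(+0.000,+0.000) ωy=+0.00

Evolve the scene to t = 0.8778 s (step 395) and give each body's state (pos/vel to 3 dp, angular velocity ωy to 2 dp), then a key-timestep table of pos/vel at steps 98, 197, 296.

State at t = 0.8778 s:
  obj    pos=(+2.549,-1.189) vel=(+5.678,-2.794) ωy=+150.65

Key-timestep trajectory:
   step    t(s)  obj.x    obj.z    obj.vx   obj.vz 
     98  0.2178   +0.211  -0.038  +1.409  -0.693
    197  0.4378   +0.677  -0.267  +2.832  -1.393
    296  0.6578   +1.457  -0.651  +4.255  -2.094


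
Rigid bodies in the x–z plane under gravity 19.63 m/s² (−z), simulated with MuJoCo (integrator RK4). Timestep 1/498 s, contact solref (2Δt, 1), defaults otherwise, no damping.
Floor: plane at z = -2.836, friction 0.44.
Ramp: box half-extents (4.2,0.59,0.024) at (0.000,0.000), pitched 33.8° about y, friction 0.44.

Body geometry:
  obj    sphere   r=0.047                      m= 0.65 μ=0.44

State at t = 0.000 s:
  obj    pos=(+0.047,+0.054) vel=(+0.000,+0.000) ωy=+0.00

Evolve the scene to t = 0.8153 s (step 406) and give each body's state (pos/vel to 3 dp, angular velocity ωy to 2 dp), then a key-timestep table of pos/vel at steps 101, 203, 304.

State at t = 0.8153 s:
  obj    pos=(+2.201,-1.388) vel=(+5.284,-3.538) ωy=+135.29

Key-timestep trajectory:
   step    t(s)  obj.x    obj.z    obj.vx   obj.vz 
    101  0.2028   +0.180  -0.035  +1.315  -0.880
    203  0.4076   +0.586  -0.307  +2.642  -1.769
    304  0.6104   +1.255  -0.755  +3.957  -2.649


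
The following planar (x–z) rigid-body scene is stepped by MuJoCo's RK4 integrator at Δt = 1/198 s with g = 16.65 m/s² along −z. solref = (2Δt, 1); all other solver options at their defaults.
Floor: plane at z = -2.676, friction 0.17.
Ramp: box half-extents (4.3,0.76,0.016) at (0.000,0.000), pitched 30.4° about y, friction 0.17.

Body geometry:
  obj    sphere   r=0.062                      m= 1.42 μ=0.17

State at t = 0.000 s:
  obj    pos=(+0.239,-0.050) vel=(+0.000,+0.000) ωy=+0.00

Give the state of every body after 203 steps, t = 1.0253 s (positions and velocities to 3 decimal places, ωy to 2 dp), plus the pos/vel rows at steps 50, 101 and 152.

State at t = 1.0253 s:
  obj    pos=(+2.968,-1.651) vel=(+5.322,-3.123) ωy=+99.49

Key-timestep trajectory:
   step    t(s)  obj.x    obj.z    obj.vx   obj.vz 
     50  0.2525   +0.405  -0.147  +1.311  -0.769
    101  0.5101   +0.915  -0.446  +2.648  -1.554
    152  0.7677   +1.769  -0.947  +3.985  -2.338


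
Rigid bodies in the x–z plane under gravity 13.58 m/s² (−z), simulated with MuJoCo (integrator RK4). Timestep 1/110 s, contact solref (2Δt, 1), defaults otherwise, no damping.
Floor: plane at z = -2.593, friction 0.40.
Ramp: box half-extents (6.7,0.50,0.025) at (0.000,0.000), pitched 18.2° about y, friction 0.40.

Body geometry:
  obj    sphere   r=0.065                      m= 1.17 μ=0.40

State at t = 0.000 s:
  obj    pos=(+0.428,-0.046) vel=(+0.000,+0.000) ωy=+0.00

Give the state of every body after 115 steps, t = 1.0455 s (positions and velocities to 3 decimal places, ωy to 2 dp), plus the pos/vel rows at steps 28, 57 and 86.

State at t = 1.0455 s:
  obj    pos=(+2.001,-0.563) vel=(+3.009,-0.989) ωy=+48.72

Key-timestep trajectory:
   step    t(s)  obj.x    obj.z    obj.vx   obj.vz 
     28  0.2545   +0.521  -0.077  +0.733  -0.241
     57  0.5182   +0.815  -0.173  +1.491  -0.490
     86  0.7818   +1.308  -0.335  +2.250  -0.740


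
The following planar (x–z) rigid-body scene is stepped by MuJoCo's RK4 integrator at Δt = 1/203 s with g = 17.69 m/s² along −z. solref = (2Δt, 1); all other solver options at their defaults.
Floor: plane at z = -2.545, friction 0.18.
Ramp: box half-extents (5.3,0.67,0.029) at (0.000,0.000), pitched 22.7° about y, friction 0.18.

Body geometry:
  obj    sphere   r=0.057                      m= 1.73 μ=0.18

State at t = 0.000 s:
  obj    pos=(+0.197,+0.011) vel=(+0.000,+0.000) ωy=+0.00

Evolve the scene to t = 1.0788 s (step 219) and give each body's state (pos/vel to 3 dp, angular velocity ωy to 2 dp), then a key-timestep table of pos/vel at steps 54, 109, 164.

State at t = 1.0788 s:
  obj    pos=(+2.815,-1.084) vel=(+4.853,-2.030) ωy=+92.27

Key-timestep trajectory:
   step    t(s)  obj.x    obj.z    obj.vx   obj.vz 
     54  0.2660   +0.356  -0.056  +1.197  -0.501
    109  0.5369   +0.846  -0.261  +2.416  -1.011
    164  0.8079   +1.665  -0.603  +3.635  -1.520


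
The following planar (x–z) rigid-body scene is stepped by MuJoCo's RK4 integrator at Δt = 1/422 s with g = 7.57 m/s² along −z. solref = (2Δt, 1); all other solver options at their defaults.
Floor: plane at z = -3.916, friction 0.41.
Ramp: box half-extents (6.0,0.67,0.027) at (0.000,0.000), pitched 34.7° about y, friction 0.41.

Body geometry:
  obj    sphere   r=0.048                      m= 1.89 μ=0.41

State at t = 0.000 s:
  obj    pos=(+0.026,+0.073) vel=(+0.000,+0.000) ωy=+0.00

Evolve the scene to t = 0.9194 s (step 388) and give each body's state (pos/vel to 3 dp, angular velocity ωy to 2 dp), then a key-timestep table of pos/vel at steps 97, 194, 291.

State at t = 0.9194 s:
  obj    pos=(+1.096,-0.668) vel=(+2.327,-1.611) ωy=+58.96

Key-timestep trajectory:
   step    t(s)  obj.x    obj.z    obj.vx   obj.vz 
     97  0.2299   +0.093  +0.027  +0.582  -0.403
    194  0.4597   +0.294  -0.112  +1.163  -0.806
    291  0.6896   +0.628  -0.344  +1.745  -1.208


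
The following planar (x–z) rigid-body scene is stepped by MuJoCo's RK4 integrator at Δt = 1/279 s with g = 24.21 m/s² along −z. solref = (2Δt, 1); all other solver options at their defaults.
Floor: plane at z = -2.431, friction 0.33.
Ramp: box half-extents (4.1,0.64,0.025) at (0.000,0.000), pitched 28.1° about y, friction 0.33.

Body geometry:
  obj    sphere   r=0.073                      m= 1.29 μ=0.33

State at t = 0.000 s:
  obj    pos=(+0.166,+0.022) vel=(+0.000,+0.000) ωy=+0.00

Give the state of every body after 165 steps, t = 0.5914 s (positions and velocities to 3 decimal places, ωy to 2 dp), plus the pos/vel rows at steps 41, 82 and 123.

State at t = 0.5914 s:
  obj    pos=(+1.423,-0.649) vel=(+4.249,-2.269) ωy=+65.97

Key-timestep trajectory:
   step    t(s)  obj.x    obj.z    obj.vx   obj.vz 
     41  0.1470   +0.244  -0.019  +1.056  -0.564
     82  0.2939   +0.477  -0.143  +2.112  -1.128
    123  0.4409   +0.865  -0.351  +3.168  -1.691


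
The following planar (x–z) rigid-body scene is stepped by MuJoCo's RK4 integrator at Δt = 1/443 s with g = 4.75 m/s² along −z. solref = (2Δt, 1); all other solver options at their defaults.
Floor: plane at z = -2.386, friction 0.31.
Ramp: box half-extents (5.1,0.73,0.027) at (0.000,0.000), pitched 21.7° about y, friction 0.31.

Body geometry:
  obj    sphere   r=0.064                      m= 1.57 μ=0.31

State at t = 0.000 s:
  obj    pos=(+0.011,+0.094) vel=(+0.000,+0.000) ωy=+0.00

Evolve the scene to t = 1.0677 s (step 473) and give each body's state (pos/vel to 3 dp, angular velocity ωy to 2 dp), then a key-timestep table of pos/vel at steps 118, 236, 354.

State at t = 1.0677 s:
  obj    pos=(+0.675,-0.171) vel=(+1.245,-0.495) ωy=+20.93

Key-timestep trajectory:
   step    t(s)  obj.x    obj.z    obj.vx   obj.vz 
    118  0.2664   +0.052  +0.077  +0.311  -0.124
    236  0.5327   +0.176  +0.028  +0.621  -0.247
    354  0.7991   +0.383  -0.055  +0.931  -0.371
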